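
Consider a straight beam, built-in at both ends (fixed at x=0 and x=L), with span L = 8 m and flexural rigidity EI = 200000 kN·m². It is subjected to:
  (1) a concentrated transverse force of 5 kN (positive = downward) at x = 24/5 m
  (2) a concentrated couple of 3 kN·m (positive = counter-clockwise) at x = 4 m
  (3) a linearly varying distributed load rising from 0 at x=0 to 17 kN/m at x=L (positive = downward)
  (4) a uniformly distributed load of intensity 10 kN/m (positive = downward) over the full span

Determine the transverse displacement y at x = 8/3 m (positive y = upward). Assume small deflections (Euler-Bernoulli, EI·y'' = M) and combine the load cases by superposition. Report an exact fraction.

Load 1 — point force P=5 kN at a=24/5 m (b=L-a=16/5):
  y_1 = -Pb²x²(3aL-(3a+b)x)/(6L³EI)  [x≤a] = -5·(16/5)²·(8/3)²·(3·(24/5)·8-(3·(24/5)+(16/5))·(8/3))/(6·8³·200000) = -256/6328125 m
Load 2 — applied couple M₀=3 kN·m at a=4 m (b=L-a=4):
  y_2 = (R_Ax³/6 - M_Ax²/2)/EI  [x≤a] with R_A=9/16, M_A=3/4 = ((9/16)·(8/3)³/6 - (3/4)·(8/3)²/2)/200000 = -1/225000 m
Load 3 — triangular load w₀=17 kN/m (0→w₀ over full span):
  y_3 = -w₀x²(L-x)²(x+2L)/(120LEI) = -17·(8/3)²·(8-(8/3))²·((8/3)+2·8)/(120·8·200000) = -3808/11390625 m
Load 4 — uniform load w=10 kN/m over full span:
  y_4 = -wx²(L-x)²/(24EI) = -10·(8/3)²·(8-(8/3))²/(24·200000) = -64/151875 m
Superposition: y = Σ y_i = -364777/455625000 m ≈ -0.000801 m

y(8/3) = -364777/455625000 m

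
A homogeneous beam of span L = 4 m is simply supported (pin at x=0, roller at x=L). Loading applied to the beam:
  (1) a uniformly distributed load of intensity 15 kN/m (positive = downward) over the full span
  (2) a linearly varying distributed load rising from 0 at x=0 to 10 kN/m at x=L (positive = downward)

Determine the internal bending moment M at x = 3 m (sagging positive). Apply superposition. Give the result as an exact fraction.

M(3) = 125/4 kN·m

Load 1 — uniform load w=15 kN/m over full span:
  M_1 = wx(L-x)/2 = 15·3·(4-3)/2 = 45/2 kN·m
Load 2 — triangular load w₀=10 kN/m (0→w₀ over full span):
  M_2 = w₀Lx/6 - w₀x³/(6L) = 10·4·3/6 - 10·3³/(6·4) = 35/4 kN·m
Superposition: M = Σ M_i = 125/4 kN·m ≈ 31.250000 kN·m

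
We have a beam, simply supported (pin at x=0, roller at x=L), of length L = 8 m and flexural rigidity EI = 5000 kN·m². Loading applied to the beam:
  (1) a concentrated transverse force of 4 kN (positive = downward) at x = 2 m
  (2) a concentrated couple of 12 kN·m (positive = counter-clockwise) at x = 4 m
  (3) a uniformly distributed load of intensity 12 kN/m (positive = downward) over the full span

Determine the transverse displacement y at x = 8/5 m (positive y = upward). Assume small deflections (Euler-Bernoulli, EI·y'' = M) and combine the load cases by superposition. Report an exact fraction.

y(8/5) = -31706/390625 m

Load 1 — point force P=4 kN at a=2 m (b=L-a=6):
  y_1 = -Pbx(L²-b²-x²)/(6LEI)  [x≤a] = -4·6·(8/5)·(8²-6²-(8/5)²)/(6·8·5000) = -318/78125 m
Load 2 — applied couple M₀=12 kN·m at a=4 m (b=L-a=4):
  y_2 = (M₀x³/(6L)+C₁x)/EI  [x≤a] with C₁=M₀(3b²-L²)/(6L)=-4 = (12·(8/5)³/(6·8)+(-4)·(8/5))/5000 = -84/78125 m
Load 3 — uniform load w=12 kN/m over full span:
  y_3 = -wx(L³-2Lx²+x³)/(24EI) = -12·(8/5)·(8³-2·8·(8/5)²+(8/5)³)/(24·5000) = -29696/390625 m
Superposition: y = Σ y_i = -31706/390625 m ≈ -0.081167 m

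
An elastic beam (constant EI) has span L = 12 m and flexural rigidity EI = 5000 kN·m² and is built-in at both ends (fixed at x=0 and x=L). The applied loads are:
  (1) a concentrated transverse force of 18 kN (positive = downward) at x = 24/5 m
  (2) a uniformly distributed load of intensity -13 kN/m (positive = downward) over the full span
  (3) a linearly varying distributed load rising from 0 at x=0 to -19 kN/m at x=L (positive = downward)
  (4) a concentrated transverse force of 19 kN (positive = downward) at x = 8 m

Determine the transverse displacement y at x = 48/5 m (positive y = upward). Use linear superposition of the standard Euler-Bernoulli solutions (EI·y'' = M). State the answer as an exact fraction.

Load 1 — point force P=18 kN at a=24/5 m (b=L-a=36/5):
  y_1 = -Pa²(L-x)²(3bL-(3b+a)(L-x))/(6L³EI)  [x>a] = -18·(24/5)²·(12-(48/5))²·(3·(36/5)·12-(3·(36/5)+(24/5))·(12-(48/5)))/(6·12³·5000) = -88128/9765625 m
Load 2 — uniform load w=-13 kN/m over full span:
  y_2 = -wx²(L-x)²/(24EI) = -(-13)·(48/5)²·(12-(48/5))²/(24·5000) = 22464/390625 m
Load 3 — triangular load w₀=-19 kN/m (0→w₀ over full span):
  y_3 = -w₀x²(L-x)²(x+2L)/(120LEI) = -(-19)·(48/5)²·(12-(48/5))²·((48/5)+2·12)/(120·12·5000) = 459648/9765625 m
Load 4 — point force P=19 kN at a=8 m (b=L-a=4):
  y_4 = -Pa²(L-x)²(3bL-(3b+a)(L-x))/(6L³EI)  [x>a] = -19·8²·(12-(48/5))²·(3·4·12-(3·4+8)·(12-(48/5)))/(6·12³·5000) = -608/46875 m
Superposition: y = Σ y_i = 483872/5859375 m ≈ 0.082581 m

y(48/5) = 483872/5859375 m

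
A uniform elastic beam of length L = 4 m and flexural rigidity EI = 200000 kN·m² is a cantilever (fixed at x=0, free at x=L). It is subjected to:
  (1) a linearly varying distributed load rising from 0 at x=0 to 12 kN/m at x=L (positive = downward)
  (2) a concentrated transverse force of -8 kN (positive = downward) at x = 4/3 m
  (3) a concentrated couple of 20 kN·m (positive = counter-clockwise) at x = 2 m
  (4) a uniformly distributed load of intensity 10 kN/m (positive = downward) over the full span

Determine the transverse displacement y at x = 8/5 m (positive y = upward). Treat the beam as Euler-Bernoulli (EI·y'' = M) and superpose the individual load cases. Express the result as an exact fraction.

Load 1 — triangular load w₀=12 kN/m (0→w₀ over full span):
  y_1 = (w₀Lx³/12-w₀L²x²/6-w₀x⁵/(120L))/EI = (12·4·(8/5)³/12-12·4²·(8/5)²/6-12·(8/5)⁵/(120·4))/200000 = -16064/48828125 m
Load 2 — point force P=-8 kN at a=4/3 m (b=L-a=8/3):
  y_2 = -Pa²(3x-a)/(6EI)  [x>a] = -(-8)·(4/3)²·(3·(8/5)-(4/3))/(6·200000) = 52/1265625 m
Load 3 — applied couple M₀=20 kN·m at a=2 m (b=L-a=2):
  y_3 = M₀x²/(2EI)  [x≤a] = 20·(8/5)²/(2·200000) = 2/15625 m
Load 4 — uniform load w=10 kN/m over full span:
  y_4 = -wx²(x²-4Lx+6L²)/(24EI) = -10·(8/5)²·((8/5)²-4·4·(8/5)+6·4²)/(24·200000) = -152/390625 m
Superposition: y = Σ y_i = -2171434/3955078125 m ≈ -0.000549 m

y(8/5) = -2171434/3955078125 m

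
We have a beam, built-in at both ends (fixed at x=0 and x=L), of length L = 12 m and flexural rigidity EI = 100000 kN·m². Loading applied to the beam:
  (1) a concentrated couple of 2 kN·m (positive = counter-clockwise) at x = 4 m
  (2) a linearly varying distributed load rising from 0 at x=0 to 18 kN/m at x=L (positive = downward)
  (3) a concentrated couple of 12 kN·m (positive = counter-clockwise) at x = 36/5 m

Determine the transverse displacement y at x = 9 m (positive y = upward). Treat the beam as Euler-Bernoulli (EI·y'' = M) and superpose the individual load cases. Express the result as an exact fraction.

y(9) = -23897/8000000 m

Load 1 — applied couple M₀=2 kN·m at a=4 m (b=L-a=8):
  y_1 = (R_Ax³/6 - M_Ax²/2 - M₀(x-a)²/2)/EI  [x>a] with R_A=2/9, M_A=0 = ((2/9)·9³/6 - 0·9²/2 - 2·(9-4)²/2)/100000 = 1/50000 m
Load 2 — triangular load w₀=18 kN/m (0→w₀ over full span):
  y_2 = -w₀x²(L-x)²(x+2L)/(120LEI) = -18·9²·(12-9)²·(9+2·12)/(120·12·100000) = -24057/8000000 m
Load 3 — applied couple M₀=12 kN·m at a=36/5 m (b=L-a=24/5):
  y_3 = (R_Ax³/6 - M_Ax²/2 - M₀(x-a)²/2)/EI  [x>a] with R_A=36/25, M_A=96/25 = ((36/25)·9³/6 - (96/25)·9²/2 - 12·(9-(36/5))²/2)/100000 = 0 m
Superposition: y = Σ y_i = -23897/8000000 m ≈ -0.002987 m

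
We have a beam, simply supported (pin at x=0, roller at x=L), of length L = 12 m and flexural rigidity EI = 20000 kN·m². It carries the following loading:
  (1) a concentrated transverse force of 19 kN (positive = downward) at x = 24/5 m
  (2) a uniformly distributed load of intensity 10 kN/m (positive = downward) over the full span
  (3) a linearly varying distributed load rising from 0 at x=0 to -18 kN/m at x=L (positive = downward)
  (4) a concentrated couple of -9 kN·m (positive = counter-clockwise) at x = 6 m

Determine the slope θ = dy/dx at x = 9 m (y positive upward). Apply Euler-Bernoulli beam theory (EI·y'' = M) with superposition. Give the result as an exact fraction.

Load 1 — point force P=19 kN at a=24/5 m (b=L-a=36/5):
  θ_1 = -Pa(2L²-6Lx+3x²+a²)/(6LEI)  [x>a] = -19·(24/5)·(2·12²-6·12·9+3·9²+(24/5)²)/(6·12·20000) = 14877/2500000 rad
Load 2 — uniform load w=10 kN/m over full span:
  θ_2 = -w(L³-6Lx²+4x³)/(24EI) = -10·(12³-6·12·9²+4·9³)/(24·20000) = 99/4000 rad
Load 3 — triangular load w₀=-18 kN/m (0→w₀ over full span):
  θ_3 = -w₀(7L⁴-30L²x²+15x⁴)/(360LEI) = -(-18)·(7·12⁴-30·12²·9²+15·9⁴)/(360·12·20000) = -35451/1600000 rad
Load 4 — applied couple M₀=-9 kN·m at a=6 m (b=L-a=6):
  θ_4 = (M₀x²/(2L)-M₀(x-a)+C₁)/EI  [x>a] with C₁=M₀(3b²-L²)/(6L)=9/2 = ((-9)·9²/(2·12)-(-9)·(9-6)+(9/2))/20000 = 9/160000 rad
Superposition: θ = Σ θ_i = 344007/40000000 rad ≈ 0.008600 rad

θ(9) = 344007/40000000 rad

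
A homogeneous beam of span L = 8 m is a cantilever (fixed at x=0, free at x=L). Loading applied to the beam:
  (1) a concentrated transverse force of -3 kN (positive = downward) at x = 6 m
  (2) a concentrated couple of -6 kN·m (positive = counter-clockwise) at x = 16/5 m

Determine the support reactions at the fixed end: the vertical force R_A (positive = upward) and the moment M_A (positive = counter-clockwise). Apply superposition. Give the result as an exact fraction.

Load 1 — point force P=-3 kN at a=6 m (b=L-a=2):
  R_A = P = (-3) = -3 kN
  M_A = Pa = (-3)·6 = -18 kN·m
Load 2 — applied couple M₀=-6 kN·m at a=16/5 m (b=L-a=24/5):
  R_A = 0 kN
  M_A = -M₀ = -(-6) = 6 kN·m
Superposition: R_A = -3 kN, M_A = -12 kN·m

R_A = -3 kN, M_A = -12 kN·m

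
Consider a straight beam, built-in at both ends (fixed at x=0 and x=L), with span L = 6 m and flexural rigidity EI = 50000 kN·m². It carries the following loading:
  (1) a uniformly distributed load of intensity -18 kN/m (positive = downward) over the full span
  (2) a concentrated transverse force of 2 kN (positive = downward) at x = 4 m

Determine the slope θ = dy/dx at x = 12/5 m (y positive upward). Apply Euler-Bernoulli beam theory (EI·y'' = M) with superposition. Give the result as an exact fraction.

θ(12/5) = 233/781250 rad

Load 1 — uniform load w=-18 kN/m over full span:
  θ_1 = -wx(L-x)(L-2x)/(12EI) = -(-18)·(12/5)·(6-(12/5))·(6-2·(12/5))/(12·50000) = 243/781250 rad
Load 2 — point force P=2 kN at a=4 m (b=L-a=2):
  θ_2 = -Pb²x(2aL-(3a+b)x)/(2L³EI)  [x≤a] = -2·2²·(12/5)·(2·4·6-(3·4+2)·(12/5))/(2·6³·50000) = -1/78125 rad
Superposition: θ = Σ θ_i = 233/781250 rad ≈ 0.000298 rad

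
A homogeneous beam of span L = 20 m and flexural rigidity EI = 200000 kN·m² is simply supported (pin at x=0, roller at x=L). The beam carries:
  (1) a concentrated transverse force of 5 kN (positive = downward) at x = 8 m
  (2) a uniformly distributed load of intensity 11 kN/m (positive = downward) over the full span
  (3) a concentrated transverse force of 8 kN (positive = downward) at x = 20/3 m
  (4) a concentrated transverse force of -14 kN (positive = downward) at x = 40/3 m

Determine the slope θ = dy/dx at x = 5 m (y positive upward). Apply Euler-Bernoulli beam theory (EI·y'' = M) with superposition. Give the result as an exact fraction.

Load 1 — point force P=5 kN at a=8 m (b=L-a=12):
  θ_1 = -Pb(L²-b²-3x²)/(6LEI)  [x≤a] = -5·12·(20²-12²-3·5²)/(6·20·200000) = -181/400000 rad
Load 2 — uniform load w=11 kN/m over full span:
  θ_2 = -w(L³-6Lx²+4x³)/(24EI) = -11·(20³-6·20·5²+4·5³)/(24·200000) = -121/9600 rad
Load 3 — point force P=8 kN at a=20/3 m (b=L-a=40/3):
  θ_3 = -Pb(L²-b²-3x²)/(6LEI)  [x≤a] = -8·(40/3)·(20²-(40/3)²-3·5²)/(6·20·200000) = -53/81000 rad
Load 4 — point force P=-14 kN at a=40/3 m (b=L-a=20/3):
  θ_4 = -Pb(L²-b²-3x²)/(6LEI)  [x≤a] = -(-14)·(20/3)·(20²-(20/3)²-3·5²)/(6·20·200000) = 707/648000 rad
Superposition: θ = Σ θ_i = -204443/16200000 rad ≈ -0.012620 rad

θ(5) = -204443/16200000 rad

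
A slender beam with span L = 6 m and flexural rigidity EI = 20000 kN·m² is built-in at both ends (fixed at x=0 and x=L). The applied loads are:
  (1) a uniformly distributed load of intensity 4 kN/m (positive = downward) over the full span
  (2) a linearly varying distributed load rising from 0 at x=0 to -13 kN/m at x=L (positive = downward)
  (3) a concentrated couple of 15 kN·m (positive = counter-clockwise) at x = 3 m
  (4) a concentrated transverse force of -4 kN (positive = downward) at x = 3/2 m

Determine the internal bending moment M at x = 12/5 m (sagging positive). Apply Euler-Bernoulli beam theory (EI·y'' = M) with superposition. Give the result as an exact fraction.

Load 1 — uniform load w=4 kN/m over full span:
  M_1 = wLx/2 - wL²/12 - wx²/2 = 4·6·(12/5)/2 - 4·6²/12 - 4·(12/5)²/2 = 132/25 kN·m
Load 2 — triangular load w₀=-13 kN/m (0→w₀ over full span):
  M_2 = 3w₀Lx/20 - w₀L²/30 - w₀x³/(6L) = 3·(-13)·6·(12/5)/20 - (-13)·6²/30 - (-13)·(12/5)³/(6·6) = -936/125 kN·m
Load 3 — applied couple M₀=15 kN·m at a=3 m (b=L-a=3):
  M_3 = R_Ax - M_A  [x≤a] with R_A=15/4, M_A=15/4 = (15/4)·(12/5) - (15/4) = 21/4 kN·m
Load 4 — point force P=-4 kN at a=3/2 m (b=L-a=9/2):
  M_4 = Pa²(a+3b)(L-x)/L³ - Pa²b/L²  [x>a] = (-4)·(3/2)²·((3/2)+3·(9/2))·(6-(12/5))/6³ - (-4)·(3/2)²·(9/2)/6² = -9/8 kN·m
Superposition: M = Σ M_i = 1917/1000 kN·m ≈ 1.917000 kN·m

M(12/5) = 1917/1000 kN·m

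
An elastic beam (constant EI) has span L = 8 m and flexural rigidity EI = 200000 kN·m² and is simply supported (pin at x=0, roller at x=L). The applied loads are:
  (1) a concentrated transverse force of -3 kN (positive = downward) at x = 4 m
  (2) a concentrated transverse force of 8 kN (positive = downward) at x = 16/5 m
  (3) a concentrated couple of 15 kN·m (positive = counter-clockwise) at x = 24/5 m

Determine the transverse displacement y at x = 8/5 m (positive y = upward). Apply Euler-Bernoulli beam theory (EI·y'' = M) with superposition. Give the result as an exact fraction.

Load 1 — point force P=-3 kN at a=4 m (b=L-a=4):
  y_1 = -Pbx(L²-b²-x²)/(6LEI)  [x≤a] = -(-3)·4·(8/5)·(8²-4²-(8/5)²)/(6·8·200000) = 71/781250 m
Load 2 — point force P=8 kN at a=16/5 m (b=L-a=24/5):
  y_2 = -Pbx(L²-b²-x²)/(6LEI)  [x≤a] = -8·(24/5)·(8/5)·(8²-(24/5)²-(8/5)²)/(6·8·200000) = -96/390625 m
Load 3 — applied couple M₀=15 kN·m at a=24/5 m (b=L-a=16/5):
  y_3 = (M₀x³/(6L)+C₁x)/EI  [x≤a] with C₁=M₀(3b²-L²)/(6L)=-52/5 = (15·(8/5)³/(6·8)+(-52/5)·(8/5))/200000 = -6/78125 m
Superposition: y = Σ y_i = -181/781250 m ≈ -0.000232 m

y(8/5) = -181/781250 m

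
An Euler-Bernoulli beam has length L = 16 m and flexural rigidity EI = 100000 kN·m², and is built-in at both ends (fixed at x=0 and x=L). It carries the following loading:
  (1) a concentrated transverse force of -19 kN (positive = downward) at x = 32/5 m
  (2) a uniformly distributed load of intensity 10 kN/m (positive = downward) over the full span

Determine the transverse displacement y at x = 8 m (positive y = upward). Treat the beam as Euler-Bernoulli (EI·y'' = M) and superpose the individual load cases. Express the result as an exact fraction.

Load 1 — point force P=-19 kN at a=32/5 m (b=L-a=48/5):
  y_1 = -Pa²(L-x)²(3bL-(3b+a)(L-x))/(6L³EI)  [x>a] = -(-19)·(32/5)²·(16-8)²·(3·(48/5)·16-(3·(48/5)+(32/5))·(16-8))/(6·16³·100000) = 4256/1171875 m
Load 2 — uniform load w=10 kN/m over full span:
  y_2 = -wx²(L-x)²/(24EI) = -10·8²·(16-8)²/(24·100000) = -32/1875 m
Superposition: y = Σ y_i = -5248/390625 m ≈ -0.013435 m

y(8) = -5248/390625 m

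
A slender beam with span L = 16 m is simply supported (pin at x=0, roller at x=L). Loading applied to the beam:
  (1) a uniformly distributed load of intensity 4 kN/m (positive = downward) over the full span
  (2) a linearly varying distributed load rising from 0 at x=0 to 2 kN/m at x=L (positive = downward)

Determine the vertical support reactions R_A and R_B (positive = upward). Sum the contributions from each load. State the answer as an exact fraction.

R_A = 112/3 kN, R_B = 128/3 kN

Load 1 — uniform load w=4 kN/m over full span:
  R_A = wL/2 = 4·16/2 = 32 kN
  R_B = wL/2 = 4·16/2 = 32 kN
Load 2 — triangular load w₀=2 kN/m (0→w₀ over full span):
  R_A = w₀L/6 = 2·16/6 = 16/3 kN
  R_B = w₀L/3 = 2·16/3 = 32/3 kN
Superposition: R_A = 112/3 kN, R_B = 128/3 kN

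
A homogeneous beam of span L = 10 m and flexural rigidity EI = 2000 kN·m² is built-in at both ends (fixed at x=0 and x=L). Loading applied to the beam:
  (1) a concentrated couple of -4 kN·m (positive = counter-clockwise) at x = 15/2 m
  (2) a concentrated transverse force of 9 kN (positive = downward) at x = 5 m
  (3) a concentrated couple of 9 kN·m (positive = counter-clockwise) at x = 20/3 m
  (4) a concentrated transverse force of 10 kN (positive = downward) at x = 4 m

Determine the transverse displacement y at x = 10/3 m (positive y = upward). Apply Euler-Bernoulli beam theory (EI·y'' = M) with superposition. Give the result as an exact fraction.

Load 1 — applied couple M₀=-4 kN·m at a=15/2 m (b=L-a=5/2):
  y_1 = (R_Ax³/6 - M_Ax²/2)/EI  [x≤a] with R_A=-9/20, M_A=-5/4 = ((-9/20)·(10/3)³/6 - (-5/4)·(10/3)²/2)/2000 = 1/480 m
Load 2 — point force P=9 kN at a=5 m (b=L-a=5):
  y_2 = -Pb²x²(3aL-(3a+b)x)/(6L³EI)  [x≤a] = -9·5²·(10/3)²·(3·5·10-(3·5+5)·(10/3))/(6·10³·2000) = -5/288 m
Load 3 — applied couple M₀=9 kN·m at a=20/3 m (b=L-a=10/3):
  y_3 = (R_Ax³/6 - M_Ax²/2)/EI  [x≤a] with R_A=6/5, M_A=3 = ((6/5)·(10/3)³/6 - 3·(10/3)²/2)/2000 = -1/216 m
Load 4 — point force P=10 kN at a=4 m (b=L-a=6):
  y_4 = -Pb²x²(3aL-(3a+b)x)/(6L³EI)  [x≤a] = -10·6²·(10/3)²·(3·4·10-(3·4+6)·(10/3))/(6·10³·2000) = -1/50 m
Superposition: y = Σ y_i = -431/10800 m ≈ -0.039907 m

y(10/3) = -431/10800 m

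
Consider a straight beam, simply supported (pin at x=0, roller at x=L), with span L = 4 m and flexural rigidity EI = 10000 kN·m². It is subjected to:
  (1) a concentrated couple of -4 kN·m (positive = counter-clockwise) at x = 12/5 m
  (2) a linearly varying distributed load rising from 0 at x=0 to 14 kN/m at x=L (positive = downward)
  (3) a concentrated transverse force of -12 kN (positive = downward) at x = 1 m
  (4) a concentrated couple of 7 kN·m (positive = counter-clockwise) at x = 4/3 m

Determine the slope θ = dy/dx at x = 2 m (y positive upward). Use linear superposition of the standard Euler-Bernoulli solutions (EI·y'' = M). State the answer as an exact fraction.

θ(2) = -211/750000 rad

Load 1 — applied couple M₀=-4 kN·m at a=12/5 m (b=L-a=8/5):
  θ_1 = (M₀x²/(2L)+C₁)/EI  [x≤a] with C₁=M₀(3b²-L²)/(6L)=104/75 = ((-4)·2²/(2·4)+(104/75))/10000 = -23/375000 rad
Load 2 — triangular load w₀=14 kN/m (0→w₀ over full span):
  θ_2 = -w₀(7L⁴-30L²x²+15x⁴)/(360LEI) = -14·(7·4⁴-30·4²·2²+15·2⁴)/(360·4·10000) = -49/450000 rad
Load 3 — point force P=-12 kN at a=1 m (b=L-a=3):
  θ_3 = -Pa(2L²-6Lx+3x²+a²)/(6LEI)  [x>a] = -(-12)·1·(2·4²-6·4·2+3·2²+1²)/(6·4·10000) = -3/20000 rad
Load 4 — applied couple M₀=7 kN·m at a=4/3 m (b=L-a=8/3):
  θ_4 = (M₀x²/(2L)-M₀(x-a)+C₁)/EI  [x>a] with C₁=M₀(3b²-L²)/(6L)=14/9 = (7·2²/(2·4)-7·(2-(4/3))+(14/9))/10000 = 7/180000 rad
Superposition: θ = Σ θ_i = -211/750000 rad ≈ -0.000281 rad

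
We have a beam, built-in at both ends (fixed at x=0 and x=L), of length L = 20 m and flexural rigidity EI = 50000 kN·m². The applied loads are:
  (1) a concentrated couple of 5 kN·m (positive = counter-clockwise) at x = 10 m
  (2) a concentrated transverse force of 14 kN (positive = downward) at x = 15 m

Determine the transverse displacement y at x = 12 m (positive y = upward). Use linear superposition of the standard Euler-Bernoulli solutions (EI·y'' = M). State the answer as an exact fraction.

y(12) = -307/50000 m

Load 1 — applied couple M₀=5 kN·m at a=10 m (b=L-a=10):
  y_1 = (R_Ax³/6 - M_Ax²/2 - M₀(x-a)²/2)/EI  [x>a] with R_A=3/8, M_A=5/4 = ((3/8)·12³/6 - (5/4)·12²/2 - 5·(12-10)²/2)/50000 = 1/6250 m
Load 2 — point force P=14 kN at a=15 m (b=L-a=5):
  y_2 = -Pb²x²(3aL-(3a+b)x)/(6L³EI)  [x≤a] = -14·5²·12²·(3·15·20-(3·15+5)·12)/(6·20³·50000) = -63/10000 m
Superposition: y = Σ y_i = -307/50000 m ≈ -0.006140 m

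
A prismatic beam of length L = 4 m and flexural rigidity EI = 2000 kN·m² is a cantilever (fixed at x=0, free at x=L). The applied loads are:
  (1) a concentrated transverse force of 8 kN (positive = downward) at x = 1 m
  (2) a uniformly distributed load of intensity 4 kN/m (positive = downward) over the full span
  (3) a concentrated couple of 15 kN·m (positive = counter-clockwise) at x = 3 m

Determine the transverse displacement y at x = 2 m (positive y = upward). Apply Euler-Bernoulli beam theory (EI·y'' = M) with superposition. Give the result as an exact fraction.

y(2) = -11/1000 m

Load 1 — point force P=8 kN at a=1 m (b=L-a=3):
  y_1 = -Pa²(3x-a)/(6EI)  [x>a] = -8·1²·(3·2-1)/(6·2000) = -1/300 m
Load 2 — uniform load w=4 kN/m over full span:
  y_2 = -wx²(x²-4Lx+6L²)/(24EI) = -4·2²·(2²-4·4·2+6·4²)/(24·2000) = -17/750 m
Load 3 — applied couple M₀=15 kN·m at a=3 m (b=L-a=1):
  y_3 = M₀x²/(2EI)  [x≤a] = 15·2²/(2·2000) = 3/200 m
Superposition: y = Σ y_i = -11/1000 m ≈ -0.011000 m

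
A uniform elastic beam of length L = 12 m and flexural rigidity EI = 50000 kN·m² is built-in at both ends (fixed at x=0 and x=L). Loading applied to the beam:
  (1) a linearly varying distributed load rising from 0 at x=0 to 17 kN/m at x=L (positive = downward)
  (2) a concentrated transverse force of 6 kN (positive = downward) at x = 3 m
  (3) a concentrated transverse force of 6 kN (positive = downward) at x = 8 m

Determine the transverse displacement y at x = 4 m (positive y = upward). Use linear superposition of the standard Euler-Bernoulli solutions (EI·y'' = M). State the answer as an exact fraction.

y(4) = -13249/1687500 m

Load 1 — triangular load w₀=17 kN/m (0→w₀ over full span):
  y_1 = -w₀x²(L-x)²(x+2L)/(120LEI) = -17·4²·(12-4)²·(4+2·12)/(120·12·50000) = -952/140625 m
Load 2 — point force P=6 kN at a=3 m (b=L-a=9):
  y_2 = -Pa²(L-x)²(3bL-(3b+a)(L-x))/(6L³EI)  [x>a] = -6·3²·(12-4)²·(3·9·12-(3·9+3)·(12-4))/(6·12³·50000) = -7/12500 m
Load 3 — point force P=6 kN at a=8 m (b=L-a=4):
  y_3 = -Pb²x²(3aL-(3a+b)x)/(6L³EI)  [x≤a] = -6·4²·4²·(3·8·12-(3·8+4)·4)/(6·12³·50000) = -44/84375 m
Superposition: y = Σ y_i = -13249/1687500 m ≈ -0.007851 m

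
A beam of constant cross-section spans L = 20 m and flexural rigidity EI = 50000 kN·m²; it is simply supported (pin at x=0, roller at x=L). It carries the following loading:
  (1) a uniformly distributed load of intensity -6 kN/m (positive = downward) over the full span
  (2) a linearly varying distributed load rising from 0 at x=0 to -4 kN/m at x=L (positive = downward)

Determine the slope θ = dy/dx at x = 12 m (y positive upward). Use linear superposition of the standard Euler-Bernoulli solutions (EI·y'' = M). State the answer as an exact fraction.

θ(12) = -2129/140625 rad

Load 1 — uniform load w=-6 kN/m over full span:
  θ_1 = -w(L³-6Lx²+4x³)/(24EI) = -(-6)·(20³-6·20·12²+4·12³)/(24·50000) = -37/3125 rad
Load 2 — triangular load w₀=-4 kN/m (0→w₀ over full span):
  θ_2 = -w₀(7L⁴-30L²x²+15x⁴)/(360LEI) = -(-4)·(7·20⁴-30·20²·12²+15·12⁴)/(360·20·50000) = -464/140625 rad
Superposition: θ = Σ θ_i = -2129/140625 rad ≈ -0.015140 rad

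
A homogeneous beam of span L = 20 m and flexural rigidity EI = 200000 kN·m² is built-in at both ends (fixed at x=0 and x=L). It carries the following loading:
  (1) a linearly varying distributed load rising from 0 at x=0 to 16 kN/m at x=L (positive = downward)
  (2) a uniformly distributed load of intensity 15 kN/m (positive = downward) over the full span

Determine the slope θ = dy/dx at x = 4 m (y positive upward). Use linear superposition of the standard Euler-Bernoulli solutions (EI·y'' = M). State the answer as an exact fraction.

Load 1 — triangular load w₀=16 kN/m (0→w₀ over full span):
  θ_1 = -w₀(2x(L-x)(L-2x)(x+2L)+x²(L-x)²)/(120LEI) = -16·(2·4·(20-4)·(20-2·4)·(4+2·20)+4²·(20-4)²)/(120·20·200000) = -112/46875 rad
Load 2 — uniform load w=15 kN/m over full span:
  θ_2 = -wx(L-x)(L-2x)/(12EI) = -15·4·(20-4)·(20-2·4)/(12·200000) = -3/625 rad
Superposition: θ = Σ θ_i = -337/46875 rad ≈ -0.007189 rad

θ(4) = -337/46875 rad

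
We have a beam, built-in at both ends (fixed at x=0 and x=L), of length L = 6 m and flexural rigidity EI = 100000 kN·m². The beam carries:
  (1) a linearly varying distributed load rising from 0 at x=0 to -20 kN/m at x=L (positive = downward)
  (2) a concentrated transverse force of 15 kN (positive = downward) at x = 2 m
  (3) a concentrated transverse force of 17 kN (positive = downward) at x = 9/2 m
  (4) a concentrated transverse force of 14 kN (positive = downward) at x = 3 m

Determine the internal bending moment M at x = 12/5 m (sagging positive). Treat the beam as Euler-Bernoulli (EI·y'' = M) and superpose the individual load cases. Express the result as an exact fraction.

Load 1 — triangular load w₀=-20 kN/m (0→w₀ over full span):
  M_1 = 3w₀Lx/20 - w₀L²/30 - w₀x³/(6L) = 3·(-20)·6·(12/5)/20 - (-20)·6²/30 - (-20)·(12/5)³/(6·6) = -288/25 kN·m
Load 2 — point force P=15 kN at a=2 m (b=L-a=4):
  M_2 = Pa²(a+3b)(L-x)/L³ - Pa²b/L²  [x>a] = 15·2²·(2+3·4)·(6-(12/5))/6³ - 15·2²·4/6² = 22/3 kN·m
Load 3 — point force P=17 kN at a=9/2 m (b=L-a=3/2):
  M_3 = Pb²(3a+b)x/L³ - Pab²/L²  [x≤a] = 17·(3/2)²·(3·(9/2)+(3/2))·(12/5)/6³ - 17·(9/2)·(3/2)²/6² = 51/32 kN·m
Load 4 — point force P=14 kN at a=3 m (b=L-a=3):
  M_4 = Pb²(3a+b)x/L³ - Pab²/L²  [x≤a] = 14·3²·(3·3+3)·(12/5)/6³ - 14·3·3²/6² = 63/10 kN·m
Superposition: M = Σ M_i = 8897/2400 kN·m ≈ 3.707083 kN·m

M(12/5) = 8897/2400 kN·m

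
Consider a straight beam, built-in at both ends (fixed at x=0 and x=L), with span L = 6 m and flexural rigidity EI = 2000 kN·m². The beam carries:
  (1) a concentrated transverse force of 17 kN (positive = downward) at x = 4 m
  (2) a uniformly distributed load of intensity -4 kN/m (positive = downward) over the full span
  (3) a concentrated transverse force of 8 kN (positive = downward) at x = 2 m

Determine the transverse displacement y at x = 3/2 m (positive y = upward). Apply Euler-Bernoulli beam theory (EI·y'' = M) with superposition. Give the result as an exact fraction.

y(3/2) = -99/64000 m

Load 1 — point force P=17 kN at a=4 m (b=L-a=2):
  y_1 = -Pb²x²(3aL-(3a+b)x)/(6L³EI)  [x≤a] = -17·2²·(3/2)²·(3·4·6-(3·4+2)·(3/2))/(6·6³·2000) = -289/96000 m
Load 2 — uniform load w=-4 kN/m over full span:
  y_2 = -wx²(L-x)²/(24EI) = -(-4)·(3/2)²·(6-(3/2))²/(24·2000) = 243/64000 m
Load 3 — point force P=8 kN at a=2 m (b=L-a=4):
  y_3 = -Pb²x²(3aL-(3a+b)x)/(6L³EI)  [x≤a] = -8·4²·(3/2)²·(3·2·6-(3·2+4)·(3/2))/(6·6³·2000) = -7/3000 m
Superposition: y = Σ y_i = -99/64000 m ≈ -0.001547 m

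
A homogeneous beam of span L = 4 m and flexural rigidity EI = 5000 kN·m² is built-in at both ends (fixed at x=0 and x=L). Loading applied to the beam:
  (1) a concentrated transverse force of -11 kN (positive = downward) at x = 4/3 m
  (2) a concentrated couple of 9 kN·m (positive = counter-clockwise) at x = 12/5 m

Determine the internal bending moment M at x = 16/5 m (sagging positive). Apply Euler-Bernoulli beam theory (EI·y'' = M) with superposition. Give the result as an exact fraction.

Load 1 — point force P=-11 kN at a=4/3 m (b=L-a=8/3):
  M_1 = Pa²(a+3b)(L-x)/L³ - Pa²b/L²  [x>a] = (-11)·(4/3)²·((4/3)+3·(8/3))·(4-(16/5))/4³ - (-11)·(4/3)²·(8/3)/4² = 44/45 kN·m
Load 2 — applied couple M₀=9 kN·m at a=12/5 m (b=L-a=8/5):
  M_2 = R_Ax - M_A - M₀  [x>a] with R_A=81/25, M_A=72/25 = (81/25)·(16/5) - (72/25) - 9 = -189/125 kN·m
Superposition: M = Σ M_i = -601/1125 kN·m ≈ -0.534222 kN·m

M(16/5) = -601/1125 kN·m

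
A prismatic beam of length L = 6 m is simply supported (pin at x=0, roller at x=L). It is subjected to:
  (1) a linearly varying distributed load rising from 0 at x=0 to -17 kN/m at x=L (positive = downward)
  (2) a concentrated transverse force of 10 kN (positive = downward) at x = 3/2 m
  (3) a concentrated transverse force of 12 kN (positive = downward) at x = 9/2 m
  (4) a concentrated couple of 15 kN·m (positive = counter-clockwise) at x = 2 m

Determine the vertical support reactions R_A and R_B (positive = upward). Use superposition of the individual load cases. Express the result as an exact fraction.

Load 1 — triangular load w₀=-17 kN/m (0→w₀ over full span):
  R_A = w₀L/6 = (-17)·6/6 = -17 kN
  R_B = w₀L/3 = (-17)·6/3 = -34 kN
Load 2 — point force P=10 kN at a=3/2 m (b=L-a=9/2):
  R_A = Pb/L = 10·(9/2)/6 = 15/2 kN
  R_B = Pa/L = 10·(3/2)/6 = 5/2 kN
Load 3 — point force P=12 kN at a=9/2 m (b=L-a=3/2):
  R_A = Pb/L = 12·(3/2)/6 = 3 kN
  R_B = Pa/L = 12·(9/2)/6 = 9 kN
Load 4 — applied couple M₀=15 kN·m at a=2 m (b=L-a=4):
  R_A = M₀/L = 15/6 = 5/2 kN
  R_B = -M₀/L = -15/6 = -5/2 kN
Superposition: R_A = -4 kN, R_B = -25 kN

R_A = -4 kN, R_B = -25 kN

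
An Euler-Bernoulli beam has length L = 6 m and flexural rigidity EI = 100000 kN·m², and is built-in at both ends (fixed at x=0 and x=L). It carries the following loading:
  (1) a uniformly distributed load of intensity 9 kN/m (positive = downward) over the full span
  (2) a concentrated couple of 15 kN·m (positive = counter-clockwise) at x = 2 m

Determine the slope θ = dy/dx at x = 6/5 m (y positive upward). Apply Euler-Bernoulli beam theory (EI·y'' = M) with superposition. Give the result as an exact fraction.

Load 1 — uniform load w=9 kN/m over full span:
  θ_1 = -wx(L-x)(L-2x)/(12EI) = -9·(6/5)·(6-(6/5))·(6-2·(6/5))/(12·100000) = -243/1562500 rad
Load 2 — applied couple M₀=15 kN·m at a=2 m (b=L-a=4):
  θ_2 = (R_Ax²/2 - M_Ax)/EI  [x≤a] with R_A=10/3, M_A=0 = ((10/3)·(6/5)²/2 - 0·(6/5))/100000 = 3/125000 rad
Superposition: θ = Σ θ_i = -411/3125000 rad ≈ -0.000132 rad

θ(6/5) = -411/3125000 rad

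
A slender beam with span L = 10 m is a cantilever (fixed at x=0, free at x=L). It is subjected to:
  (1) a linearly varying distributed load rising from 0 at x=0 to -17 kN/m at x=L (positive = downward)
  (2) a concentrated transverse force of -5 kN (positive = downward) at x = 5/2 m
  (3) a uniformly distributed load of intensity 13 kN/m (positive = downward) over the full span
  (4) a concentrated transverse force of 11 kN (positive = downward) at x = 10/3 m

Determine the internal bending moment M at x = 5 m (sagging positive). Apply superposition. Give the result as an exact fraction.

Load 1 — triangular load w₀=-17 kN/m (0→w₀ over full span):
  M_1 = w₀Lx/2 - w₀L²/3 - w₀x³/(6L) = (-17)·10·5/2 - (-17)·10²/3 - (-17)·5³/(6·10) = 2125/12 kN·m
Load 2 — point force P=-5 kN at a=5/2 m (b=L-a=15/2):
  M_2 = 0  [x>a] = 0 kN·m
Load 3 — uniform load w=13 kN/m over full span:
  M_3 = -w(L-x)²/2 = -13·(10-5)²/2 = -325/2 kN·m
Load 4 — point force P=11 kN at a=10/3 m (b=L-a=20/3):
  M_4 = 0  [x>a] = 0 kN·m
Superposition: M = Σ M_i = 175/12 kN·m ≈ 14.583333 kN·m

M(5) = 175/12 kN·m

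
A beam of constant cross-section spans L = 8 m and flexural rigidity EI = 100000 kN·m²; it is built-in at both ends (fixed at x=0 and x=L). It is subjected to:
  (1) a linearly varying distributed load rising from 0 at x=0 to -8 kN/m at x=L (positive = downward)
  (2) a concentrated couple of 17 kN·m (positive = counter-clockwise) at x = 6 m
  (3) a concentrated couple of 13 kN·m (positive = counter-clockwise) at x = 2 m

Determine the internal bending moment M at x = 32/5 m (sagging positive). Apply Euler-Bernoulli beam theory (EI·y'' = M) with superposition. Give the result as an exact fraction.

M(32/5) = -19673/3000 kN·m

Load 1 — triangular load w₀=-8 kN/m (0→w₀ over full span):
  M_1 = 3w₀Lx/20 - w₀L²/30 - w₀x³/(6L) = 3·(-8)·8·(32/5)/20 - (-8)·8²/30 - (-8)·(32/5)³/(6·8) = -256/375 kN·m
Load 2 — applied couple M₀=17 kN·m at a=6 m (b=L-a=2):
  M_2 = R_Ax - M_A - M₀  [x>a] with R_A=153/64, M_A=85/16 = (153/64)·(32/5) - (85/16) - 17 = -561/80 kN·m
Load 3 — applied couple M₀=13 kN·m at a=2 m (b=L-a=6):
  M_3 = R_Ax - M_A - M₀  [x>a] with R_A=117/64, M_A=-39/16 = (117/64)·(32/5) - (-39/16) - 13 = 91/80 kN·m
Superposition: M = Σ M_i = -19673/3000 kN·m ≈ -6.557667 kN·m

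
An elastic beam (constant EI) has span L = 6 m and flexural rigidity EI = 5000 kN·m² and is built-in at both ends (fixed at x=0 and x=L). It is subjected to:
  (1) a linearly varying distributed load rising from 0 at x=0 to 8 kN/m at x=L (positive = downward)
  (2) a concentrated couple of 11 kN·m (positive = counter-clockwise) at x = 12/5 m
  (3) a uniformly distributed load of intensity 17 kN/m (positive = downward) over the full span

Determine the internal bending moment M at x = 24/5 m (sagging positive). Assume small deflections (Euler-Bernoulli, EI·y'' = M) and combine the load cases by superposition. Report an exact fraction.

M(24/5) = -163/125 kN·m

Load 1 — triangular load w₀=8 kN/m (0→w₀ over full span):
  M_1 = 3w₀Lx/20 - w₀L²/30 - w₀x³/(6L) = 3·8·6·(24/5)/20 - 8·6²/30 - 8·(24/5)³/(6·6) = 48/125 kN·m
Load 2 — applied couple M₀=11 kN·m at a=12/5 m (b=L-a=18/5):
  M_2 = R_Ax - M_A - M₀  [x>a] with R_A=66/25, M_A=33/25 = (66/25)·(24/5) - (33/25) - 11 = 44/125 kN·m
Load 3 — uniform load w=17 kN/m over full span:
  M_3 = wLx/2 - wL²/12 - wx²/2 = 17·6·(24/5)/2 - 17·6²/12 - 17·(24/5)²/2 = -51/25 kN·m
Superposition: M = Σ M_i = -163/125 kN·m ≈ -1.304000 kN·m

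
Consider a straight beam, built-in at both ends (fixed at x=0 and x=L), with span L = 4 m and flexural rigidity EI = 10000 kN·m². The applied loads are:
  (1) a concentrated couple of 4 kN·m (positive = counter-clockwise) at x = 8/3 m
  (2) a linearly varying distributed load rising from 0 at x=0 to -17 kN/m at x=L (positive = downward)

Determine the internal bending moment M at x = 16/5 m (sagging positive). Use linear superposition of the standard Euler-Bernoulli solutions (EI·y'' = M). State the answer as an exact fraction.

Load 1 — applied couple M₀=4 kN·m at a=8/3 m (b=L-a=4/3):
  M_1 = R_Ax - M_A - M₀  [x>a] with R_A=4/3, M_A=4/3 = (4/3)·(16/5) - (4/3) - 4 = -16/15 kN·m
Load 2 — triangular load w₀=-17 kN/m (0→w₀ over full span):
  M_2 = 3w₀Lx/20 - w₀L²/30 - w₀x³/(6L) = 3·(-17)·4·(16/5)/20 - (-17)·4²/30 - (-17)·(16/5)³/(6·4) = -136/375 kN·m
Superposition: M = Σ M_i = -536/375 kN·m ≈ -1.429333 kN·m

M(16/5) = -536/375 kN·m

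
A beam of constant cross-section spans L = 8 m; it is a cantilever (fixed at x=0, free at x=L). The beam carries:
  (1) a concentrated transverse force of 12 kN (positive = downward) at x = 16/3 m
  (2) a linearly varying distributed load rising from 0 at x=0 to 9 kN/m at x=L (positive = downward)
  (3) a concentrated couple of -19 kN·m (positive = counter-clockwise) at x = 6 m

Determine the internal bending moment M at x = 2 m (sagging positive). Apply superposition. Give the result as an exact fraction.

Load 1 — point force P=12 kN at a=16/3 m (b=L-a=8/3):
  M_1 = -P(a-x)  [x≤a] = -12·((16/3)-2) = -40 kN·m
Load 2 — triangular load w₀=9 kN/m (0→w₀ over full span):
  M_2 = w₀Lx/2 - w₀L²/3 - w₀x³/(6L) = 9·8·2/2 - 9·8²/3 - 9·2³/(6·8) = -243/2 kN·m
Load 3 — applied couple M₀=-19 kN·m at a=6 m (b=L-a=2):
  M_3 = M₀  [x≤a] = (-19) = -19 kN·m
Superposition: M = Σ M_i = -361/2 kN·m ≈ -180.500000 kN·m

M(2) = -361/2 kN·m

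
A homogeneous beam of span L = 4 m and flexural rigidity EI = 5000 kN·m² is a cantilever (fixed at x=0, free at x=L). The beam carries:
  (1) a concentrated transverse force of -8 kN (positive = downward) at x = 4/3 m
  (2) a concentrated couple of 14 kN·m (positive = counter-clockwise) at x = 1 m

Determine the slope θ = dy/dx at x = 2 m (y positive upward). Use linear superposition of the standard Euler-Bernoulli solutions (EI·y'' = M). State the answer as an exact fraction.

θ(2) = 19/4500 rad

Load 1 — point force P=-8 kN at a=4/3 m (b=L-a=8/3):
  θ_1 = -Pa²/(2EI)  [x>a] = -(-8)·(4/3)²/(2·5000) = 8/5625 rad
Load 2 — applied couple M₀=14 kN·m at a=1 m (b=L-a=3):
  θ_2 = M₀a/EI  [x>a] = 14·1/5000 = 7/2500 rad
Superposition: θ = Σ θ_i = 19/4500 rad ≈ 0.004222 rad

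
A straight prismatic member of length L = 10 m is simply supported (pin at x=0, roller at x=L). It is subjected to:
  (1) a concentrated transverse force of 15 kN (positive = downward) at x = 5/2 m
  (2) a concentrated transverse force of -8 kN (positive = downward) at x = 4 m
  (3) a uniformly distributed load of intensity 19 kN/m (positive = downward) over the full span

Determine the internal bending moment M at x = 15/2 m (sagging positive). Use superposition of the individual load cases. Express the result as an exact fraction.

M(15/2) = 359/2 kN·m

Load 1 — point force P=15 kN at a=5/2 m (b=L-a=15/2):
  M_1 = Pa(L-x)/L  [x>a] = 15·(5/2)·(10-(15/2))/10 = 75/8 kN·m
Load 2 — point force P=-8 kN at a=4 m (b=L-a=6):
  M_2 = Pa(L-x)/L  [x>a] = (-8)·4·(10-(15/2))/10 = -8 kN·m
Load 3 — uniform load w=19 kN/m over full span:
  M_3 = wx(L-x)/2 = 19·(15/2)·(10-(15/2))/2 = 1425/8 kN·m
Superposition: M = Σ M_i = 359/2 kN·m ≈ 179.500000 kN·m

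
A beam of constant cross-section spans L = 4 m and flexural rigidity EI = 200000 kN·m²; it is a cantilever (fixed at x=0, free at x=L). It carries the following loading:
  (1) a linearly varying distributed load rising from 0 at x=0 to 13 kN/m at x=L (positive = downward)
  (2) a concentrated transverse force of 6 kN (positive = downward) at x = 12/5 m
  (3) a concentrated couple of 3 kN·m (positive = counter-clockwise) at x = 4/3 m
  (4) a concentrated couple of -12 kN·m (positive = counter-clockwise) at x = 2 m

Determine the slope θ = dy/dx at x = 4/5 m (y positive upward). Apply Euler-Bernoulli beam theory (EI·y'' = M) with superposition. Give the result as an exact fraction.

θ(4/5) = -30001/93750000 rad

Load 1 — triangular load w₀=13 kN/m (0→w₀ over full span):
  θ_1 = (w₀Lx²/4-w₀L²x/3-w₀x⁴/(24L))/EI = (13·4·(4/5)²/4-13·4²·(4/5)/3-13·(4/5)⁴/(24·4))/200000 = -11063/46875000 rad
Load 2 — point force P=6 kN at a=12/5 m (b=L-a=8/5):
  θ_2 = -Px(2a-x)/(2EI)  [x≤a] = -6·(4/5)·(2·(12/5)-(4/5))/(2·200000) = -3/62500 rad
Load 3 — applied couple M₀=3 kN·m at a=4/3 m (b=L-a=8/3):
  θ_3 = M₀x/EI  [x≤a] = 3·(4/5)/200000 = 3/250000 rad
Load 4 — applied couple M₀=-12 kN·m at a=2 m (b=L-a=2):
  θ_4 = M₀x/EI  [x≤a] = (-12)·(4/5)/200000 = -3/62500 rad
Superposition: θ = Σ θ_i = -30001/93750000 rad ≈ -0.000320 rad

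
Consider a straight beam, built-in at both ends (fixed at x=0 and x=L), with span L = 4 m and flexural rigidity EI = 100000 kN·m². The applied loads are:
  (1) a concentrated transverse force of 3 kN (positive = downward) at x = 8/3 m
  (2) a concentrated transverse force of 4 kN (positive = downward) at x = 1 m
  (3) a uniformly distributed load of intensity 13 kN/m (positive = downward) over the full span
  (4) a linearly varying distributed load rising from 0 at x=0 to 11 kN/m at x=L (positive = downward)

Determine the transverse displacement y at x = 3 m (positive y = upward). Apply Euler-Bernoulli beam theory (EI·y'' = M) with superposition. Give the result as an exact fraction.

Load 1 — point force P=3 kN at a=8/3 m (b=L-a=4/3):
  y_1 = -Pa²(L-x)²(3bL-(3b+a)(L-x))/(6L³EI)  [x>a] = -3·(8/3)²·(4-3)²·(3·(4/3)·4-(3·(4/3)+(8/3))·(4-3))/(6·4³·100000) = -7/1350000 m
Load 2 — point force P=4 kN at a=1 m (b=L-a=3):
  y_2 = -Pa²(L-x)²(3bL-(3b+a)(L-x))/(6L³EI)  [x>a] = -4·1²·(4-3)²·(3·3·4-(3·3+1)·(4-3))/(6·4³·100000) = -13/4800000 m
Load 3 — uniform load w=13 kN/m over full span:
  y_3 = -wx²(L-x)²/(24EI) = -13·3²·(4-3)²/(24·100000) = -39/800000 m
Load 4 — triangular load w₀=11 kN/m (0→w₀ over full span):
  y_4 = -w₀x²(L-x)²(x+2L)/(120LEI) = -11·3²·(4-3)²·(3+2·4)/(120·4·100000) = -363/16000000 m
Superposition: y = Σ y_i = -34271/432000000 m ≈ -0.000079 m

y(3) = -34271/432000000 m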